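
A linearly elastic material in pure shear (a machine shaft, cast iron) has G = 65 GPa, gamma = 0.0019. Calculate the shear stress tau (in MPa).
Model: a linearly elastic material in pure shear, so tau = G·gamma.
Convert to SI units:
  G = 65 GPa = 6.5 × 10¹⁰ Pa
Substitute:
  tau = (6.5 × 10¹⁰) × 0.0019
  tau = 1.235 × 10⁸ Pa
Convert: tau = 1.235 × 10⁸ Pa = 123.5 MPa
Final answer: tau = 123.5 MPa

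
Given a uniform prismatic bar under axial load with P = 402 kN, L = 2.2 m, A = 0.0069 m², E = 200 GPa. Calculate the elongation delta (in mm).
Model: a uniform prismatic bar under axial load, so delta = (P·L) / (A·E).
Convert to SI units:
  P = 402 kN = 402000 N
  E = 200 GPa = 2 × 10¹¹ Pa
Substitute:
  delta = (402000 × 2.2) / (0.0069 × (2 × 10¹¹))
  delta = 0.0006409 m
Convert: delta = 0.0006409 m = 0.6409 mm
Final answer: delta = 0.6409 mm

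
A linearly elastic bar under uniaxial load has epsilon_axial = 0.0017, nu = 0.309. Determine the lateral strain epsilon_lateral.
Model: a linearly elastic bar under uniaxial load, so epsilon_lateral = -nu·epsilon_axial.
Substitute:
  epsilon_lateral = -(0.309 × 0.0017)
  epsilon_lateral = -0.0005253
Final answer: epsilon_lateral = -0.0005253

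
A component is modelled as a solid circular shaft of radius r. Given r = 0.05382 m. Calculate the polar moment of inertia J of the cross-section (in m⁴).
Model: a solid circular shaft of radius r, so J = (π·r^4) / 2.
Substitute:
  J = (π × 0.05382^4) / 2
  J = 1.318 × 10⁻⁵ m⁴
Final answer: J = 1.318 × 10⁻⁵ m⁴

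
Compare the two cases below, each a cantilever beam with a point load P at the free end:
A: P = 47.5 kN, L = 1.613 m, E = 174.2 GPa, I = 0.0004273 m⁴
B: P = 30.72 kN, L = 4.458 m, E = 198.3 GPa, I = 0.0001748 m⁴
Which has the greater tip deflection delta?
Model: a cantilever beam with a point load P at the free end, so delta = (P·L^3) / (3·E·I) (SI units).
  A: delta = (47500 × 1.613^3) / (3 × (1.742 × 10¹¹) × 0.0004273) = 0.0008927 m = 0.8927 mm
  B: delta = (30720 × 4.458^3) / (3 × (1.983 × 10¹¹) × 0.0001748) = 0.02617 m = 26.17 mm
26.17 mm > 0.8927 mm, so B is larger.
Final answer: B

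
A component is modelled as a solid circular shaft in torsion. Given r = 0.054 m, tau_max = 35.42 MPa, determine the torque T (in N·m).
Model: a solid circular shaft in torsion, so tau_max = (2·T) / (π·r^3).
Solve for T: T = (π·tau_max·r^3) / 2.
Convert to SI units:
  tau_max = 35.42 MPa = 3.542 × 10⁷ Pa
Substitute:
  T = (π × (3.542 × 10⁷) × 0.054^3) / 2
  T = 8761 N·m
Final answer: T = 8761 N·m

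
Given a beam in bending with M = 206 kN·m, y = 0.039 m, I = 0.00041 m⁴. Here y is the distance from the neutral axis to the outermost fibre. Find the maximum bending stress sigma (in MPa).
Model: a beam in bending, so sigma = (M·y) / I.
Convert to SI units:
  M = 206 kN·m = 206000 N·m
Substitute:
  sigma = (206000 × 0.039) / 0.00041
  sigma = 1.96 × 10⁷ Pa
Convert: sigma = 1.96 × 10⁷ Pa = 19.6 MPa
Final answer: sigma = 19.6 MPa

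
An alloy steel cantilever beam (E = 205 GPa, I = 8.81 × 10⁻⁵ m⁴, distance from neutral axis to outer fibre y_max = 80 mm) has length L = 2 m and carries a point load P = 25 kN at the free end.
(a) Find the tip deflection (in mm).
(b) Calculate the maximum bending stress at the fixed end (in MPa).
(a) Tip deflection of a cantilever with an end point load: δ = P·L^3 / (3·E·I). Convert P = 25 kN = 25000 N, E = 205 GPa = 2.05 × 10¹¹ Pa.
  δ = (25000 × 2^3) / (3 × (2.05 × 10¹¹) × (8.81 × 10⁻⁵)) = 0.003691 m = 3.691 mm
(b) Maximum bending moment at the fixed end: M = P·L = 25000 × 2 = 50000 N·m. Convert y_max = 80 mm = 0.08 m.
  σ = M·y_max / I = (50000 × 0.08) / (8.81 × 10⁻⁵) = 4.54 × 10⁷ Pa = 45.4 MPa
Final answer: (a) δ = 3.691 mm, (b) σ = 45.4 MPa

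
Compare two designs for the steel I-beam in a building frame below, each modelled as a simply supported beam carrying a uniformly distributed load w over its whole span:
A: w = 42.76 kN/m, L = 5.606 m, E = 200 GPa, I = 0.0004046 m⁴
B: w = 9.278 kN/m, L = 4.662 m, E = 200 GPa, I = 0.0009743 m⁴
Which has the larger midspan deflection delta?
Model: a simply supported beam carrying a uniformly distributed load w over its whole span, so delta = (5·w·L^4) / (384·E·I) (SI units).
  A: delta = (5 × 42760 × 5.606^4) / (384 × (2 × 10¹¹) × 0.0004046) = 0.006796 m = 6.796 mm
  B: delta = (5 × 9278 × 4.662^4) / (384 × (2 × 10¹¹) × 0.0009743) = 0.0002929 m = 0.2929 mm
6.796 mm > 0.2929 mm, so A is larger.
Final answer: A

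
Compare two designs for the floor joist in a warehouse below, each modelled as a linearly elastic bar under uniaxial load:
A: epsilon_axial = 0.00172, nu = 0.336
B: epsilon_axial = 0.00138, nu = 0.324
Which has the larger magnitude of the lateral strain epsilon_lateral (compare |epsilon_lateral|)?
Model: a linearly elastic bar under uniaxial load, so epsilon_lateral = -nu·epsilon_axial (SI units).
  A: epsilon_lateral = -(0.336 × 0.00172) = -0.0005779
  B: epsilon_lateral = -(0.324 × 0.00138) = -0.0004471
|epsilon_lateral|: A = 0.0005779, B = 0.0004471, so A is larger in magnitude.
Final answer: A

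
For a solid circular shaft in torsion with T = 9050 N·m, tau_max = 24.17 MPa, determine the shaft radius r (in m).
Model: a solid circular shaft in torsion, so tau_max = (2·T) / (π·r^3).
Solve for r: r = ((2·T) / (π·tau_max))^(1/3).
Convert to SI units:
  tau_max = 24.17 MPa = 2.417 × 10⁷ Pa
Substitute:
  r = ((2 × 9050) / (π × (2.417 × 10⁷)))^(1/3)
  r = 0.062 m
Final answer: r = 0.062 m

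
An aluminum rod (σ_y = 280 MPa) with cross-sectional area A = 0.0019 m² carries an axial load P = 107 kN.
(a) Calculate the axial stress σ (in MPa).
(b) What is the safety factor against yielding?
(a) Axial stress σ = P/A. Convert P = 107 kN = 107000 N.
  σ = 107000 / 0.0019 = 5.632 × 10⁷ Pa = 56.32 MPa
(b) Safety factor SF = σ_y/σ = 280 / 56.32 = 4.972
Final answer: (a) σ = 56.32 MPa, (b) SF = 4.972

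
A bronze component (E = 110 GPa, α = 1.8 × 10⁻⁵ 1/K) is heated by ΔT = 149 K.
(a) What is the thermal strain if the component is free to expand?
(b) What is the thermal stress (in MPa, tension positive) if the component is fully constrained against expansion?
(a) Free thermal strain ε_th = α·ΔT = (1.8 × 10⁻⁵) × 149 = 0.002682
(b) Fully constrained, the expansion is suppressed, so σ = -E·α·ΔT. Convert E = 110 GPa = 1.1 × 10¹¹ Pa.
  σ = -(1.1 × 10¹¹) × (1.8 × 10⁻⁵) × 149 = -2.95 × 10⁸ Pa = -295 MPa (compressive)
Final answer: (a) ε_th = 0.002682, (b) σ = -295 MPa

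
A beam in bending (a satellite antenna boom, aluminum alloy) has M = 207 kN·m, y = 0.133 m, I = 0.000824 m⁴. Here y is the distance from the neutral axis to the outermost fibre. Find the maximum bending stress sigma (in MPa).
Model: a beam in bending, so sigma = (M·y) / I.
Convert to SI units:
  M = 207 kN·m = 207000 N·m
Substitute:
  sigma = (207000 × 0.133) / 0.000824
  sigma = 3.341 × 10⁷ Pa
Convert: sigma = 3.341 × 10⁷ Pa = 33.41 MPa
Final answer: sigma = 33.41 MPa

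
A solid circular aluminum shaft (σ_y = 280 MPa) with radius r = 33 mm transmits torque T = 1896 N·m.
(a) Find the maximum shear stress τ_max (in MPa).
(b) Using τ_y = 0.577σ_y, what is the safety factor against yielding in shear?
(a) For a solid circular shaft, τ_max = T·r/J with J = π·r^4/2, i.e. τ_max = 2·T / (π·r^3). Convert r = 33 mm = 0.033 m.
  τ_max = (2 × 1896) / (π × 0.033^3) = 3.359 × 10⁷ Pa = 33.59 MPa
(b) τ_y = 0.577 × 280 = 161.56 MPa
  SF = τ_y/τ_max = 161.56 / 33.59 = 4.81
Final answer: (a) τ_max = 33.59 MPa, (b) SF = 4.81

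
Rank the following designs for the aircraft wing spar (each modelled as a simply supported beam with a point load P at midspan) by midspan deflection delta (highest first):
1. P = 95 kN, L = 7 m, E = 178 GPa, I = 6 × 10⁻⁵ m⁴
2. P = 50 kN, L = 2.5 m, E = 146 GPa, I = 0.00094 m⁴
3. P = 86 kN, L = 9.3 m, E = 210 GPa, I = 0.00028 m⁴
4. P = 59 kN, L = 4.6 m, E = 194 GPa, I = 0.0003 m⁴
Model: a simply supported beam with a point load P at midspan, so delta = (P·L^3) / (48·E·I) (SI units).
  Case 1: delta = (95000 × 7^3) / (48 × (1.78 × 10¹¹) × (6 × 10⁻⁵)) = 0.06356 m = 63.56 mm
  Case 2: delta = (50000 × 2.5^3) / (48 × (1.46 × 10¹¹) × 0.00094) = 0.0001186 m = 0.1186 mm
  Case 3: delta = (86000 × 9.3^3) / (48 × (2.1 × 10¹¹) × 0.00028) = 0.02451 m = 24.51 mm
  Case 4: delta = (59000 × 4.6^3) / (48 × (1.94 × 10¹¹) × 0.0003) = 0.002056 m = 2.056 mm
Ordering: 63.56 mm (case 1) > 24.51 mm (case 3) > 2.056 mm (case 4) > 0.1186 mm (case 2)
Final answer: 1, 3, 4, 2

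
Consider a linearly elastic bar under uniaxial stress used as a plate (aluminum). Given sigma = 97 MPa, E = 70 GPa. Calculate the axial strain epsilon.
Model: a linearly elastic bar under uniaxial stress, so epsilon = sigma / E.
Convert to SI units:
  sigma = 97 MPa = 9.7 × 10⁷ Pa
  E = 70 GPa = 7 × 10¹⁰ Pa
Substitute:
  epsilon = (9.7 × 10⁷) / (7 × 10¹⁰)
  epsilon = 0.001386
Final answer: epsilon = 0.001386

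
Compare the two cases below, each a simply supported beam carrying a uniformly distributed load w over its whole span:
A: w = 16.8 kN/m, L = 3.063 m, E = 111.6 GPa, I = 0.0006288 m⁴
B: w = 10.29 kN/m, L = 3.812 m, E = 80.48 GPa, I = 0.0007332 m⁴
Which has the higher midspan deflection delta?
Model: a simply supported beam carrying a uniformly distributed load w over its whole span, so delta = (5·w·L^4) / (384·E·I) (SI units).
  A: delta = (5 × 16800 × 3.063^4) / (384 × (1.116 × 10¹¹) × 0.0006288) = 0.0002744 m = 0.2744 mm
  B: delta = (5 × 10290 × 3.812^4) / (384 × (8.048 × 10¹⁰) × 0.0007332) = 0.0004795 m = 0.4795 mm
0.4795 mm > 0.2744 mm, so B is larger.
Final answer: B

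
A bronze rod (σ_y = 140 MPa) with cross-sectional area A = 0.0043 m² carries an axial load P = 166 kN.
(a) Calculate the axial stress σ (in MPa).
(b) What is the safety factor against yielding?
(a) Axial stress σ = P/A. Convert P = 166 kN = 166000 N.
  σ = 166000 / 0.0043 = 3.86 × 10⁷ Pa = 38.6 MPa
(b) Safety factor SF = σ_y/σ = 140 / 38.6 = 3.627
Final answer: (a) σ = 38.6 MPa, (b) SF = 3.627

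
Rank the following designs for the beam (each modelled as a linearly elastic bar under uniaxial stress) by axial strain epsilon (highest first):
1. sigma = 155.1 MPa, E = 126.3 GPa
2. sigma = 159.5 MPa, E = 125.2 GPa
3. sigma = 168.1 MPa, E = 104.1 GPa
Model: a linearly elastic bar under uniaxial stress, so epsilon = sigma / E (SI units).
  Case 1: epsilon = (1.551 × 10⁸) / (1.263 × 10¹¹) = 0.001228
  Case 2: epsilon = (1.595 × 10⁸) / (1.252 × 10¹¹) = 0.001274
  Case 3: epsilon = (1.681 × 10⁸) / (1.041 × 10¹¹) = 0.001615
Ordering: 0.001615 (case 3) > 0.001274 (case 2) > 0.001228 (case 1)
Final answer: 3, 2, 1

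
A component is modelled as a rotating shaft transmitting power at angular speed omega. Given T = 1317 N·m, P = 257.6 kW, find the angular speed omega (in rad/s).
Model: a rotating shaft transmitting power at angular speed omega, so P = T·omega.
Solve for omega: omega = P / T.
Convert to SI units:
  P = 257.6 kW = 257600 W
Substitute:
  omega = 257600 / 1317
  omega = 195.6 rad/s
Final answer: omega = 195.6 rad/s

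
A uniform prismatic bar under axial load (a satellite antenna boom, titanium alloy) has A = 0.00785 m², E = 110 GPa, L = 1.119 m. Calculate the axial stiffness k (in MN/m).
Model: a uniform prismatic bar under axial load, so k = (A·E) / L.
Convert to SI units:
  E = 110 GPa = 1.1 × 10¹¹ Pa
Substitute:
  k = (0.00785 × (1.1 × 10¹¹)) / 1.119
  k = 7.717 × 10⁸ N/m
Convert: k = 7.717 × 10⁸ N/m = 771.7 MN/m
Final answer: k = 771.7 MN/m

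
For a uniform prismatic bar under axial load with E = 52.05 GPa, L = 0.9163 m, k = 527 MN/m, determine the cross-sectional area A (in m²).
Model: a uniform prismatic bar under axial load, so k = (A·E) / L.
Solve for A: A = (k·L) / E.
Convert to SI units:
  E = 52.05 GPa = 5.205 × 10¹⁰ Pa
  k = 527 MN/m = 5.27 × 10⁸ N/m
Substitute:
  A = ((5.27 × 10⁸) × 0.9163) / (5.205 × 10¹⁰)
  A = 0.009277 m²
Final answer: A = 0.009277 m²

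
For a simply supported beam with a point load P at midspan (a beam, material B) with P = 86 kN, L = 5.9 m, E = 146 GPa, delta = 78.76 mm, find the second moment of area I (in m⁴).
Model: a simply supported beam with a point load P at midspan, so delta = (P·L^3) / (48·E·I).
Solve for I: I = (P·L^3) / (48·delta·E).
Convert to SI units:
  P = 86 kN = 86000 N
  E = 146 GPa = 1.46 × 10¹¹ Pa
  delta = 78.76 mm = 0.07876 m
Substitute:
  I = (86000 × 5.9^3) / (48 × 0.07876 × (1.46 × 10¹¹))
  I = 3.2 × 10⁻⁵ m⁴
Final answer: I = 3.2 × 10⁻⁵ m⁴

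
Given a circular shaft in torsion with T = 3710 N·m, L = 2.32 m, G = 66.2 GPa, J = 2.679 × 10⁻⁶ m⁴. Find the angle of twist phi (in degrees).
Model: a circular shaft in torsion, so phi = (T·L) / (G·J).
Convert to SI units:
  G = 66.2 GPa = 6.62 × 10¹⁰ Pa
Substitute:
  phi = (3710 × 2.32) / ((6.62 × 10¹⁰) × (2.679 × 10⁻⁶))
  phi = 0.04853 rad
Convert to degrees: phi = 0.04853 × 180/π = 2.781°
Final answer: phi = 2.781°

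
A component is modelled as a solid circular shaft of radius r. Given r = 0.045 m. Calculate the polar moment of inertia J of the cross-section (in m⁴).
Model: a solid circular shaft of radius r, so J = (π·r^4) / 2.
Substitute:
  J = (π × 0.045^4) / 2
  J = 6.441 × 10⁻⁶ m⁴
Final answer: J = 6.441 × 10⁻⁶ m⁴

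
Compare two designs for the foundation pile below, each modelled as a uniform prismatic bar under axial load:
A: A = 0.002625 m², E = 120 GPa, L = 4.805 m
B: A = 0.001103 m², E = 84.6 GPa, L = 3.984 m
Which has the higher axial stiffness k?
Model: a uniform prismatic bar under axial load, so k = (A·E) / L (SI units).
  A: k = (0.002625 × (1.2 × 10¹¹)) / 4.805 = 6.556 × 10⁷ N/m = 65.56 MN/m
  B: k = (0.001103 × (8.46 × 10¹⁰)) / 3.984 = 2.342 × 10⁷ N/m = 23.42 MN/m
65.56 MN/m > 23.42 MN/m, so A is larger.
Final answer: A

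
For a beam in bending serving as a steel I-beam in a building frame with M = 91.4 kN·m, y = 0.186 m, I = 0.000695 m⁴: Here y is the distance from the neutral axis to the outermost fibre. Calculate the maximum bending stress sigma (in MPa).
Model: a beam in bending, so sigma = (M·y) / I.
Convert to SI units:
  M = 91.4 kN·m = 91400 N·m
Substitute:
  sigma = (91400 × 0.186) / 0.000695
  sigma = 2.446 × 10⁷ Pa
Convert: sigma = 2.446 × 10⁷ Pa = 24.46 MPa
Final answer: sigma = 24.46 MPa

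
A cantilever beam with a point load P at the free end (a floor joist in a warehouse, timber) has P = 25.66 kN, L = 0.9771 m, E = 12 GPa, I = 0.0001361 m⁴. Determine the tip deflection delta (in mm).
Model: a cantilever beam with a point load P at the free end, so delta = (P·L^3) / (3·E·I).
Convert to SI units:
  P = 25.66 kN = 25660 N
  E = 12 GPa = 1.2 × 10¹⁰ Pa
Substitute:
  delta = (25660 × 0.9771^3) / (3 × (1.2 × 10¹⁰) × 0.0001361)
  delta = 0.004886 m
Convert: delta = 0.004886 m = 4.886 mm
Final answer: delta = 4.886 mm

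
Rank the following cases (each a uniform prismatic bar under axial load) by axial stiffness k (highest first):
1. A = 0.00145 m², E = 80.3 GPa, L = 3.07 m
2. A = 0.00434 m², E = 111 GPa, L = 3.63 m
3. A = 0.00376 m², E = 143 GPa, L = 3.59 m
Model: a uniform prismatic bar under axial load, so k = (A·E) / L (SI units).
  Case 1: k = (0.00145 × (8.03 × 10¹⁰)) / 3.07 = 3.793 × 10⁷ N/m = 37.93 MN/m
  Case 2: k = (0.00434 × (1.11 × 10¹¹)) / 3.63 = 1.327 × 10⁸ N/m = 132.7 MN/m
  Case 3: k = (0.00376 × (1.43 × 10¹¹)) / 3.59 = 1.498 × 10⁸ N/m = 149.8 MN/m
Ordering: 149.8 MN/m (case 3) > 132.7 MN/m (case 2) > 37.93 MN/m (case 1)
Final answer: 3, 2, 1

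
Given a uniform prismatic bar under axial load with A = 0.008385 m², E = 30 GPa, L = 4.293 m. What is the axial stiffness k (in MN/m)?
Model: a uniform prismatic bar under axial load, so k = (A·E) / L.
Convert to SI units:
  E = 30 GPa = 3 × 10¹⁰ Pa
Substitute:
  k = (0.008385 × (3 × 10¹⁰)) / 4.293
  k = 5.86 × 10⁷ N/m
Convert: k = 5.86 × 10⁷ N/m = 58.6 MN/m
Final answer: k = 58.6 MN/m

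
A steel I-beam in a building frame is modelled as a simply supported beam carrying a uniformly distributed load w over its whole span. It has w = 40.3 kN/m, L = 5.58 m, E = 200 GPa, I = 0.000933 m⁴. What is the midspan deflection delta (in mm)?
Model: a simply supported beam carrying a uniformly distributed load w over its whole span, so delta = (5·w·L^4) / (384·E·I).
Convert to SI units:
  w = 40.3 kN/m = 40300 N/m
  E = 200 GPa = 2 × 10¹¹ Pa
Substitute:
  delta = (5 × 40300 × 5.58^4) / (384 × (2 × 10¹¹) × 0.000933)
  delta = 0.002726 m
Convert: delta = 0.002726 m = 2.726 mm
Final answer: delta = 2.726 mm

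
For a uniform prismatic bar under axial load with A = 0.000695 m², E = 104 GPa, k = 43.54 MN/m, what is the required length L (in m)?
Model: a uniform prismatic bar under axial load, so k = (A·E) / L.
Solve for L: L = (A·E) / k.
Convert to SI units:
  E = 104 GPa = 1.04 × 10¹¹ Pa
  k = 43.54 MN/m = 4.354 × 10⁷ N/m
Substitute:
  L = (0.000695 × (1.04 × 10¹¹)) / (4.354 × 10⁷)
  L = 1.66 m
Final answer: L = 1.66 m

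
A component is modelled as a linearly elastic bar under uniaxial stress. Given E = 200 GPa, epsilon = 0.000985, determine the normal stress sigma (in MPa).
Model: a linearly elastic bar under uniaxial stress, so epsilon = sigma / E.
Solve for sigma: sigma = epsilon·E.
Convert to SI units:
  E = 200 GPa = 2 × 10¹¹ Pa
Substitute:
  sigma = 0.000985 × (2 × 10¹¹)
  sigma = 1.97 × 10⁸ Pa
Convert: sigma = 1.97 × 10⁸ Pa = 197 MPa
Final answer: sigma = 197 MPa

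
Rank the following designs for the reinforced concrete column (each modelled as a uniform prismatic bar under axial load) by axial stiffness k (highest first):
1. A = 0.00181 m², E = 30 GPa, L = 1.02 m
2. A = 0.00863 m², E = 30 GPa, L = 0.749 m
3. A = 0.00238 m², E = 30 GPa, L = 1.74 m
Model: a uniform prismatic bar under axial load, so k = (A·E) / L (SI units).
  Case 1: k = (0.00181 × (3 × 10¹⁰)) / 1.02 = 5.324 × 10⁷ N/m = 53.24 MN/m
  Case 2: k = (0.00863 × (3 × 10¹⁰)) / 0.749 = 3.457 × 10⁸ N/m = 345.7 MN/m
  Case 3: k = (0.00238 × (3 × 10¹⁰)) / 1.74 = 4.103 × 10⁷ N/m = 41.03 MN/m
Ordering: 345.7 MN/m (case 2) > 53.24 MN/m (case 1) > 41.03 MN/m (case 3)
Final answer: 2, 1, 3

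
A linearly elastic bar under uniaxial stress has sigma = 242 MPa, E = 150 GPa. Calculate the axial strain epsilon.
Model: a linearly elastic bar under uniaxial stress, so epsilon = sigma / E.
Convert to SI units:
  sigma = 242 MPa = 2.42 × 10⁸ Pa
  E = 150 GPa = 1.5 × 10¹¹ Pa
Substitute:
  epsilon = (2.42 × 10⁸) / (1.5 × 10¹¹)
  epsilon = 0.001613
Final answer: epsilon = 0.001613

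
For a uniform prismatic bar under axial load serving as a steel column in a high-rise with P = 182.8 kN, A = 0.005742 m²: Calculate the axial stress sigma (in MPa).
Model: a uniform prismatic bar under axial load, so sigma = P / A.
Convert to SI units:
  P = 182.8 kN = 182800 N
Substitute:
  sigma = 182800 / 0.005742
  sigma = 3.184 × 10⁷ Pa
Convert: sigma = 3.184 × 10⁷ Pa = 31.84 MPa
Final answer: sigma = 31.84 MPa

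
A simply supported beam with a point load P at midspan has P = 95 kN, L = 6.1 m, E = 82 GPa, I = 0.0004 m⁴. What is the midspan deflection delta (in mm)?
Model: a simply supported beam with a point load P at midspan, so delta = (P·L^3) / (48·E·I).
Convert to SI units:
  P = 95 kN = 95000 N
  E = 82 GPa = 8.2 × 10¹⁰ Pa
Substitute:
  delta = (95000 × 6.1^3) / (48 × (8.2 × 10¹⁰) × 0.0004)
  delta = 0.0137 m
Convert: delta = 0.0137 m = 13.7 mm
Final answer: delta = 13.7 mm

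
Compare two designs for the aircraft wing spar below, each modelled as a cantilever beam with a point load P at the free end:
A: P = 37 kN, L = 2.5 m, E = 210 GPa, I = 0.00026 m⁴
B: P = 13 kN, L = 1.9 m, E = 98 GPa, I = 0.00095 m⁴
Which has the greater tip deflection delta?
Model: a cantilever beam with a point load P at the free end, so delta = (P·L^3) / (3·E·I) (SI units).
  A: delta = (37000 × 2.5^3) / (3 × (2.1 × 10¹¹) × 0.00026) = 0.003529 m = 3.529 mm
  B: delta = (13000 × 1.9^3) / (3 × (9.8 × 10¹⁰) × 0.00095) = 0.0003193 m = 0.3193 mm
3.529 mm > 0.3193 mm, so A is larger.
Final answer: A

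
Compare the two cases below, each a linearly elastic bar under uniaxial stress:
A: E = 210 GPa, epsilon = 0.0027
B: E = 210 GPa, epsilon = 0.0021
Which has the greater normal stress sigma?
Model: a linearly elastic bar under uniaxial stress, so sigma = E·epsilon (SI units).
  A: sigma = (2.1 × 10¹¹) × 0.0027 = 5.67 × 10⁸ Pa = 567 MPa
  B: sigma = (2.1 × 10¹¹) × 0.0021 = 4.41 × 10⁸ Pa = 441 MPa
567 MPa > 441 MPa, so A is larger.
Final answer: A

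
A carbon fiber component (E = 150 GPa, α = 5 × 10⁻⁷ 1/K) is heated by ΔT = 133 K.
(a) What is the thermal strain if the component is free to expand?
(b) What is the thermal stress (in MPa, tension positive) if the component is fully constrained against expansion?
(a) Free thermal strain ε_th = α·ΔT = (5 × 10⁻⁷) × 133 = 6.65 × 10⁻⁵
(b) Fully constrained, the expansion is suppressed, so σ = -E·α·ΔT. Convert E = 150 GPa = 1.5 × 10¹¹ Pa.
  σ = -(1.5 × 10¹¹) × (5 × 10⁻⁷) × 133 = -9.975 × 10⁶ Pa = -9.975 MPa (compressive)
Final answer: (a) ε_th = 6.65 × 10⁻⁵, (b) σ = -9.975 MPa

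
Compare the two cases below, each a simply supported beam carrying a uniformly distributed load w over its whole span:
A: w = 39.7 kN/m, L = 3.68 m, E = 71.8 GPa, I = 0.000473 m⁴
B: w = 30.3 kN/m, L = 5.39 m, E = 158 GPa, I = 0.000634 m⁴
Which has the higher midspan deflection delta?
Model: a simply supported beam carrying a uniformly distributed load w over its whole span, so delta = (5·w·L^4) / (384·E·I) (SI units).
  A: delta = (5 × 39700 × 3.68^4) / (384 × (7.18 × 10¹⁰) × 0.000473) = 0.002791 m = 2.791 mm
  B: delta = (5 × 30300 × 5.39^4) / (384 × (1.58 × 10¹¹) × 0.000634) = 0.003324 m = 3.324 mm
3.324 mm > 2.791 mm, so B is larger.
Final answer: B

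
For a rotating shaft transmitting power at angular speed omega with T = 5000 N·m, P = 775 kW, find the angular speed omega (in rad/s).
Model: a rotating shaft transmitting power at angular speed omega, so P = T·omega.
Solve for omega: omega = P / T.
Convert to SI units:
  P = 775 kW = 775000 W
Substitute:
  omega = 775000 / 5000
  omega = 155 rad/s
Final answer: omega = 155 rad/s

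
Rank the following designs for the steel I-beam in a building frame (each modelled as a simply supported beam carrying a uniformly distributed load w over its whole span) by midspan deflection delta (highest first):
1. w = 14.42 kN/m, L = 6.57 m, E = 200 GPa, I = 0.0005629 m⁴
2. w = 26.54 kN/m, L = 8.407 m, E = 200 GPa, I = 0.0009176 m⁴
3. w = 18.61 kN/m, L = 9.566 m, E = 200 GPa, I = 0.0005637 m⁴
Model: a simply supported beam carrying a uniformly distributed load w over its whole span, so delta = (5·w·L^4) / (384·E·I) (SI units).
  Case 1: delta = (5 × 14420 × 6.57^4) / (384 × (2 × 10¹¹) × 0.0005629) = 0.003107 m = 3.107 mm
  Case 2: delta = (5 × 26540 × 8.407^4) / (384 × (2 × 10¹¹) × 0.0009176) = 0.009406 m = 9.406 mm
  Case 3: delta = (5 × 18610 × 9.566^4) / (384 × (2 × 10¹¹) × 0.0005637) = 0.018 m = 18 mm
Ordering: 18 mm (case 3) > 9.406 mm (case 2) > 3.107 mm (case 1)
Final answer: 3, 2, 1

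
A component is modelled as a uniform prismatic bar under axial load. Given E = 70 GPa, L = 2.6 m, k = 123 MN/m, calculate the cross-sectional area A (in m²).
Model: a uniform prismatic bar under axial load, so k = (A·E) / L.
Solve for A: A = (k·L) / E.
Convert to SI units:
  E = 70 GPa = 7 × 10¹⁰ Pa
  k = 123 MN/m = 1.23 × 10⁸ N/m
Substitute:
  A = ((1.23 × 10⁸) × 2.6) / (7 × 10¹⁰)
  A = 0.004569 m²
Final answer: A = 0.004569 m²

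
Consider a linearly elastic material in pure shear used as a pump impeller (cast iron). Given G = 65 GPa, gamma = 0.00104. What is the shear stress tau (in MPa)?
Model: a linearly elastic material in pure shear, so tau = G·gamma.
Convert to SI units:
  G = 65 GPa = 6.5 × 10¹⁰ Pa
Substitute:
  tau = (6.5 × 10¹⁰) × 0.00104
  tau = 6.76 × 10⁷ Pa
Convert: tau = 6.76 × 10⁷ Pa = 67.6 MPa
Final answer: tau = 67.6 MPa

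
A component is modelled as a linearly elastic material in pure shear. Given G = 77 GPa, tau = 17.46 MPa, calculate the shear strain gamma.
Model: a linearly elastic material in pure shear, so tau = G·gamma.
Solve for gamma: gamma = tau / G.
Convert to SI units:
  G = 77 GPa = 7.7 × 10¹⁰ Pa
  tau = 17.46 MPa = 1.746 × 10⁷ Pa
Substitute:
  gamma = (1.746 × 10⁷) / (7.7 × 10¹⁰)
  gamma = 0.0002268
Final answer: gamma = 0.0002268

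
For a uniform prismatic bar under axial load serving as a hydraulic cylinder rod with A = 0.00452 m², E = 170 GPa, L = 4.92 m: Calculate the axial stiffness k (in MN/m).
Model: a uniform prismatic bar under axial load, so k = (A·E) / L.
Convert to SI units:
  E = 170 GPa = 1.7 × 10¹¹ Pa
Substitute:
  k = (0.00452 × (1.7 × 10¹¹)) / 4.92
  k = 1.562 × 10⁸ N/m
Convert: k = 1.562 × 10⁸ N/m = 156.2 MN/m
Final answer: k = 156.2 MN/m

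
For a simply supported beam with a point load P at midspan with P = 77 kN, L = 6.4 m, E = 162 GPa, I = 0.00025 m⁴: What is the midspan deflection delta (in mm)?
Model: a simply supported beam with a point load P at midspan, so delta = (P·L^3) / (48·E·I).
Convert to SI units:
  P = 77 kN = 77000 N
  E = 162 GPa = 1.62 × 10¹¹ Pa
Substitute:
  delta = (77000 × 6.4^3) / (48 × (1.62 × 10¹¹) × 0.00025)
  delta = 0.01038 m
Convert: delta = 0.01038 m = 10.38 mm
Final answer: delta = 10.38 mm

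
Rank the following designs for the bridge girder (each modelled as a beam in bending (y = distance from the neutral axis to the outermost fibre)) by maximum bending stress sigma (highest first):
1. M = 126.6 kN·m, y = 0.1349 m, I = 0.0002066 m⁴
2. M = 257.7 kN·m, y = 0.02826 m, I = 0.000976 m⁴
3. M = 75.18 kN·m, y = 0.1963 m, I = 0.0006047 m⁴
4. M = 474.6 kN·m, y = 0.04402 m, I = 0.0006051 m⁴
Model: a beam in bending (y = distance from the neutral axis to the outermost fibre), so sigma = (M·y) / I (SI units).
  Case 1: sigma = (126600 × 0.1349) / 0.0002066 = 8.266 × 10⁷ Pa = 82.66 MPa
  Case 2: sigma = (257700 × 0.02826) / 0.000976 = 7.462 × 10⁶ Pa = 7.462 MPa
  Case 3: sigma = (75180 × 0.1963) / 0.0006047 = 2.441 × 10⁷ Pa = 24.41 MPa
  Case 4: sigma = (474600 × 0.04402) / 0.0006051 = 3.453 × 10⁷ Pa = 34.53 MPa
Ordering: 82.66 MPa (case 1) > 34.53 MPa (case 4) > 24.41 MPa (case 3) > 7.462 MPa (case 2)
Final answer: 1, 4, 3, 2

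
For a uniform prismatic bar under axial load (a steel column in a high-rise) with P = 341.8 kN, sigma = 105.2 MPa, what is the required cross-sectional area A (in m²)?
Model: a uniform prismatic bar under axial load, so sigma = P / A.
Solve for A: A = P / sigma.
Convert to SI units:
  P = 341.8 kN = 341800 N
  sigma = 105.2 MPa = 1.052 × 10⁸ Pa
Substitute:
  A = 341800 / (1.052 × 10⁸)
  A = 0.003249 m²
Final answer: A = 0.003249 m²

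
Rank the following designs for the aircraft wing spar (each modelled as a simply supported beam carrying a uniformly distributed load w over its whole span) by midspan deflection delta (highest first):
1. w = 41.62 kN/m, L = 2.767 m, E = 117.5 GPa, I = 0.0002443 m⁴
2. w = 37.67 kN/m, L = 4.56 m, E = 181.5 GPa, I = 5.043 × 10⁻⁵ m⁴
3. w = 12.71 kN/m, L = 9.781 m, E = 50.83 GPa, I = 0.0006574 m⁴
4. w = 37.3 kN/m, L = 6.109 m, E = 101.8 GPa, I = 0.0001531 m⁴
Model: a simply supported beam carrying a uniformly distributed load w over its whole span, so delta = (5·w·L^4) / (384·E·I) (SI units).
  Case 1: delta = (5 × 41620 × 2.767^4) / (384 × (1.175 × 10¹¹) × 0.0002443) = 0.001107 m = 1.107 mm
  Case 2: delta = (5 × 37670 × 4.56^4) / (384 × (1.815 × 10¹¹) × (5.043 × 10⁻⁵)) = 0.02317 m = 23.17 mm
  Case 3: delta = (5 × 12710 × 9.781^4) / (384 × (5.083 × 10¹⁰) × 0.0006574) = 0.04533 m = 45.33 mm
  Case 4: delta = (5 × 37300 × 6.109^4) / (384 × (1.018 × 10¹¹) × 0.0001531) = 0.0434 m = 43.4 mm
Ordering: 45.33 mm (case 3) > 43.4 mm (case 4) > 23.17 mm (case 2) > 1.107 mm (case 1)
Final answer: 3, 4, 2, 1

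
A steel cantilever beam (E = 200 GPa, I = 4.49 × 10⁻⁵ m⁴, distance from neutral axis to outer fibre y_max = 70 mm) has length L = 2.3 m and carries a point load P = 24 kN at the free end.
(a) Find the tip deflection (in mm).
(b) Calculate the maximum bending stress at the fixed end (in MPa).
(a) Tip deflection of a cantilever with an end point load: δ = P·L^3 / (3·E·I). Convert P = 24 kN = 24000 N, E = 200 GPa = 2 × 10¹¹ Pa.
  δ = (24000 × 2.3^3) / (3 × (2 × 10¹¹) × (4.49 × 10⁻⁵)) = 0.01084 m = 10.84 mm
(b) Maximum bending moment at the fixed end: M = P·L = 24000 × 2.3 = 55200 N·m. Convert y_max = 70 mm = 0.07 m.
  σ = M·y_max / I = (55200 × 0.07) / (4.49 × 10⁻⁵) = 8.606 × 10⁷ Pa = 86.06 MPa
Final answer: (a) δ = 10.84 mm, (b) σ = 86.06 MPa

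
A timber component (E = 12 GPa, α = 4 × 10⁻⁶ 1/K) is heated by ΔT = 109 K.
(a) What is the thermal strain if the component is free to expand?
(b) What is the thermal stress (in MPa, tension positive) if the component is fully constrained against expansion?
(a) Free thermal strain ε_th = α·ΔT = (4 × 10⁻⁶) × 109 = 0.000436
(b) Fully constrained, the expansion is suppressed, so σ = -E·α·ΔT. Convert E = 12 GPa = 1.2 × 10¹⁰ Pa.
  σ = -(1.2 × 10¹⁰) × (4 × 10⁻⁶) × 109 = -5.232 × 10⁶ Pa = -5.232 MPa (compressive)
Final answer: (a) ε_th = 0.000436, (b) σ = -5.232 MPa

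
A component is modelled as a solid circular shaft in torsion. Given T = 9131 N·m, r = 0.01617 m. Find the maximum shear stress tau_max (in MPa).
Model: a solid circular shaft in torsion, so tau_max = (2·T) / (π·r^3).
Substitute:
  tau_max = (2 × 9131) / (π × 0.01617^3)
  tau_max = 1.375 × 10⁹ Pa
Convert: tau_max = 1.375 × 10⁹ Pa = 1375 MPa
Final answer: tau_max = 1375 MPa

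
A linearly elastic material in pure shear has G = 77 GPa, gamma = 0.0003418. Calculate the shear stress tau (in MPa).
Model: a linearly elastic material in pure shear, so tau = G·gamma.
Convert to SI units:
  G = 77 GPa = 7.7 × 10¹⁰ Pa
Substitute:
  tau = (7.7 × 10¹⁰) × 0.0003418
  tau = 2.632 × 10⁷ Pa
Convert: tau = 2.632 × 10⁷ Pa = 26.32 MPa
Final answer: tau = 26.32 MPa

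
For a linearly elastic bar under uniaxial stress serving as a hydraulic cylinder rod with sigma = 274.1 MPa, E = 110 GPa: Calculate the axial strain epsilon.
Model: a linearly elastic bar under uniaxial stress, so epsilon = sigma / E.
Convert to SI units:
  sigma = 274.1 MPa = 2.741 × 10⁸ Pa
  E = 110 GPa = 1.1 × 10¹¹ Pa
Substitute:
  epsilon = (2.741 × 10⁸) / (1.1 × 10¹¹)
  epsilon = 0.002492
Final answer: epsilon = 0.002492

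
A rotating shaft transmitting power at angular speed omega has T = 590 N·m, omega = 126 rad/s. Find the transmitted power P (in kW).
Model: a rotating shaft transmitting power at angular speed omega, so P = T·omega.
Substitute:
  P = 590 × 126
  P = 74340 W
Convert: P = 74340 W = 74.34 kW
Final answer: P = 74.34 kW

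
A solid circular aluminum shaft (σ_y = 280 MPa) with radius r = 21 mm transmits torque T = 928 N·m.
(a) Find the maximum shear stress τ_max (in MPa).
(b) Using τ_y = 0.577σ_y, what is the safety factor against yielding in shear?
(a) For a solid circular shaft, τ_max = T·r/J with J = π·r^4/2, i.e. τ_max = 2·T / (π·r^3). Convert r = 21 mm = 0.021 m.
  τ_max = (2 × 928) / (π × 0.021^3) = 6.379 × 10⁷ Pa = 63.79 MPa
(b) τ_y = 0.577 × 280 = 161.56 MPa
  SF = τ_y/τ_max = 161.56 / 63.79 = 2.533
Final answer: (a) τ_max = 63.79 MPa, (b) SF = 2.533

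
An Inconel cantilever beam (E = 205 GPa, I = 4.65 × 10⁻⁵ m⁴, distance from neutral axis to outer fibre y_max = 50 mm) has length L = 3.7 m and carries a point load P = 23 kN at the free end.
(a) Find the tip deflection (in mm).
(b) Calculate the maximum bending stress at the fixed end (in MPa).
(a) Tip deflection of a cantilever with an end point load: δ = P·L^3 / (3·E·I). Convert P = 23 kN = 23000 N, E = 205 GPa = 2.05 × 10¹¹ Pa.
  δ = (23000 × 3.7^3) / (3 × (2.05 × 10¹¹) × (4.65 × 10⁻⁵)) = 0.04074 m = 40.74 mm
(b) Maximum bending moment at the fixed end: M = P·L = 23000 × 3.7 = 85100 N·m. Convert y_max = 50 mm = 0.05 m.
  σ = M·y_max / I = (85100 × 0.05) / (4.65 × 10⁻⁵) = 9.151 × 10⁷ Pa = 91.51 MPa
Final answer: (a) δ = 40.74 mm, (b) σ = 91.51 MPa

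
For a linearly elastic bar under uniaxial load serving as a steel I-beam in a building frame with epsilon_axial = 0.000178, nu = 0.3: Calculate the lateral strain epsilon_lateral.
Model: a linearly elastic bar under uniaxial load, so epsilon_lateral = -nu·epsilon_axial.
Substitute:
  epsilon_lateral = -(0.3 × 0.000178)
  epsilon_lateral = -5.34 × 10⁻⁵
Final answer: epsilon_lateral = -5.34 × 10⁻⁵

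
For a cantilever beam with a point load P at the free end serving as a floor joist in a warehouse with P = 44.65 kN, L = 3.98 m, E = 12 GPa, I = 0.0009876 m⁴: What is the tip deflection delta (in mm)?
Model: a cantilever beam with a point load P at the free end, so delta = (P·L^3) / (3·E·I).
Convert to SI units:
  P = 44.65 kN = 44650 N
  E = 12 GPa = 1.2 × 10¹⁰ Pa
Substitute:
  delta = (44650 × 3.98^3) / (3 × (1.2 × 10¹⁰) × 0.0009876)
  delta = 0.07917 m
Convert: delta = 0.07917 m = 79.17 mm
Final answer: delta = 79.17 mm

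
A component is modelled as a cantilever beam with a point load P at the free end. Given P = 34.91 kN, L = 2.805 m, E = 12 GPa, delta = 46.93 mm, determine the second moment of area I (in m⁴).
Model: a cantilever beam with a point load P at the free end, so delta = (P·L^3) / (3·E·I).
Solve for I: I = (P·L^3) / (3·delta·E).
Convert to SI units:
  P = 34.91 kN = 34910 N
  E = 12 GPa = 1.2 × 10¹⁰ Pa
  delta = 46.93 mm = 0.04693 m
Substitute:
  I = (34910 × 2.805^3) / (3 × 0.04693 × (1.2 × 10¹⁰))
  I = 0.000456 m⁴
Final answer: I = 0.000456 m⁴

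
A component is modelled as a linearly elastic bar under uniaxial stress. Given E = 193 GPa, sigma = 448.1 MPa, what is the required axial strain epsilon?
Model: a linearly elastic bar under uniaxial stress, so sigma = E·epsilon.
Solve for epsilon: epsilon = sigma / E.
Convert to SI units:
  E = 193 GPa = 1.93 × 10¹¹ Pa
  sigma = 448.1 MPa = 4.481 × 10⁸ Pa
Substitute:
  epsilon = (4.481 × 10⁸) / (1.93 × 10¹¹)
  epsilon = 0.002322
Final answer: epsilon = 0.002322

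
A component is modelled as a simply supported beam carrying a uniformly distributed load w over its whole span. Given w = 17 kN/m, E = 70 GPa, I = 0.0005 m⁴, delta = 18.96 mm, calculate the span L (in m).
Model: a simply supported beam carrying a uniformly distributed load w over its whole span, so delta = (5·w·L^4) / (384·E·I).
Solve for L: L = ((384·delta·E·I) / (5·w))^(1/4).
Convert to SI units:
  w = 17 kN/m = 17000 N/m
  E = 70 GPa = 7 × 10¹⁰ Pa
  delta = 18.96 mm = 0.01896 m
Substitute:
  L = ((384 × 0.01896 × (7 × 10¹⁰) × 0.0005) / (5 × 17000))^(1/4)
  L = 7.4 m
Final answer: L = 7.4 m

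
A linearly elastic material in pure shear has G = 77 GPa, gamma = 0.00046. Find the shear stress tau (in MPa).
Model: a linearly elastic material in pure shear, so tau = G·gamma.
Convert to SI units:
  G = 77 GPa = 7.7 × 10¹⁰ Pa
Substitute:
  tau = (7.7 × 10¹⁰) × 0.00046
  tau = 3.542 × 10⁷ Pa
Convert: tau = 3.542 × 10⁷ Pa = 35.42 MPa
Final answer: tau = 35.42 MPa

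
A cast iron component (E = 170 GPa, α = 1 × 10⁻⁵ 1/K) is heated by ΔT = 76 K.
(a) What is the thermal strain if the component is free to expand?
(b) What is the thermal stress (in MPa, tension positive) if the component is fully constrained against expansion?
(a) Free thermal strain ε_th = α·ΔT = (1 × 10⁻⁵) × 76 = 0.00076
(b) Fully constrained, the expansion is suppressed, so σ = -E·α·ΔT. Convert E = 170 GPa = 1.7 × 10¹¹ Pa.
  σ = -(1.7 × 10¹¹) × (1 × 10⁻⁵) × 76 = -1.292 × 10⁸ Pa = -129.2 MPa (compressive)
Final answer: (a) ε_th = 0.00076, (b) σ = -129.2 MPa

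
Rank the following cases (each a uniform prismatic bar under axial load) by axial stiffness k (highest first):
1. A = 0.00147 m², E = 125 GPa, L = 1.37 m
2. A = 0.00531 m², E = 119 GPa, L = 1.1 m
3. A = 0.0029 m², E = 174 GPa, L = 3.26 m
Model: a uniform prismatic bar under axial load, so k = (A·E) / L (SI units).
  Case 1: k = (0.00147 × (1.25 × 10¹¹)) / 1.37 = 1.341 × 10⁸ N/m = 134.1 MN/m
  Case 2: k = (0.00531 × (1.19 × 10¹¹)) / 1.1 = 5.744 × 10⁸ N/m = 574.4 MN/m
  Case 3: k = (0.0029 × (1.74 × 10¹¹)) / 3.26 = 1.548 × 10⁸ N/m = 154.8 MN/m
Ordering: 574.4 MN/m (case 2) > 154.8 MN/m (case 3) > 134.1 MN/m (case 1)
Final answer: 2, 3, 1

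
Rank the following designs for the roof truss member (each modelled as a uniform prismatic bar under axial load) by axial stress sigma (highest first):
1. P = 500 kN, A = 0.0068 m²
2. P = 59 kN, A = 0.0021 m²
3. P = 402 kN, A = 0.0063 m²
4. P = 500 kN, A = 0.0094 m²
Model: a uniform prismatic bar under axial load, so sigma = P / A (SI units).
  Case 1: sigma = 500000 / 0.0068 = 7.353 × 10⁷ Pa = 73.53 MPa
  Case 2: sigma = 59000 / 0.0021 = 2.81 × 10⁷ Pa = 28.1 MPa
  Case 3: sigma = 402000 / 0.0063 = 6.381 × 10⁷ Pa = 63.81 MPa
  Case 4: sigma = 500000 / 0.0094 = 5.319 × 10⁷ Pa = 53.19 MPa
Ordering: 73.53 MPa (case 1) > 63.81 MPa (case 3) > 53.19 MPa (case 4) > 28.1 MPa (case 2)
Final answer: 1, 3, 4, 2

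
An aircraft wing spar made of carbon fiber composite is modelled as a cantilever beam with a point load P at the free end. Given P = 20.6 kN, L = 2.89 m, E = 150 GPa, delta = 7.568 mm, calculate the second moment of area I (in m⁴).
Model: a cantilever beam with a point load P at the free end, so delta = (P·L^3) / (3·E·I).
Solve for I: I = (P·L^3) / (3·delta·E).
Convert to SI units:
  P = 20.6 kN = 20600 N
  E = 150 GPa = 1.5 × 10¹¹ Pa
  delta = 7.568 mm = 0.007568 m
Substitute:
  I = (20600 × 2.89^3) / (3 × 0.007568 × (1.5 × 10¹¹))
  I = 0.000146 m⁴
Final answer: I = 0.000146 m⁴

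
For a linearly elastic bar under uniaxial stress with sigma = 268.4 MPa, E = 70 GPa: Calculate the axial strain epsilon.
Model: a linearly elastic bar under uniaxial stress, so epsilon = sigma / E.
Convert to SI units:
  sigma = 268.4 MPa = 2.684 × 10⁸ Pa
  E = 70 GPa = 7 × 10¹⁰ Pa
Substitute:
  epsilon = (2.684 × 10⁸) / (7 × 10¹⁰)
  epsilon = 0.003834
Final answer: epsilon = 0.003834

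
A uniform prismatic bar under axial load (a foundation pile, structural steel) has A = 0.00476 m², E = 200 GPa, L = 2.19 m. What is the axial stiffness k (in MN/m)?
Model: a uniform prismatic bar under axial load, so k = (A·E) / L.
Convert to SI units:
  E = 200 GPa = 2 × 10¹¹ Pa
Substitute:
  k = (0.00476 × (2 × 10¹¹)) / 2.19
  k = 4.347 × 10⁸ N/m
Convert: k = 4.347 × 10⁸ N/m = 434.7 MN/m
Final answer: k = 434.7 MN/m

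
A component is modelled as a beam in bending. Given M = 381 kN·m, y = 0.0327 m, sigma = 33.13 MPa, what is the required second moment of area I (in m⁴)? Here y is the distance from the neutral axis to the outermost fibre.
Model: a beam in bending, so sigma = (M·y) / I.
Solve for I: I = (M·y) / sigma.
Convert to SI units:
  M = 381 kN·m = 381000 N·m
  sigma = 33.13 MPa = 3.313 × 10⁷ Pa
Substitute:
  I = (381000 × 0.0327) / (3.313 × 10⁷)
  I = 0.0003761 m⁴
Final answer: I = 0.0003761 m⁴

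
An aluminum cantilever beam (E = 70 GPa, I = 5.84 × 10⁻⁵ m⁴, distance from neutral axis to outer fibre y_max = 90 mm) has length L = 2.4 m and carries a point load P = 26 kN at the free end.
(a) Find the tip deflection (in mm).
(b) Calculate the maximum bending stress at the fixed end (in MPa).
(a) Tip deflection of a cantilever with an end point load: δ = P·L^3 / (3·E·I). Convert P = 26 kN = 26000 N, E = 70 GPa = 7 × 10¹⁰ Pa.
  δ = (26000 × 2.4^3) / (3 × (7 × 10¹⁰) × (5.84 × 10⁻⁵)) = 0.02931 m = 29.31 mm
(b) Maximum bending moment at the fixed end: M = P·L = 26000 × 2.4 = 62400 N·m. Convert y_max = 90 mm = 0.09 m.
  σ = M·y_max / I = (62400 × 0.09) / (5.84 × 10⁻⁵) = 9.616 × 10⁷ Pa = 96.16 MPa
Final answer: (a) δ = 29.31 mm, (b) σ = 96.16 MPa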